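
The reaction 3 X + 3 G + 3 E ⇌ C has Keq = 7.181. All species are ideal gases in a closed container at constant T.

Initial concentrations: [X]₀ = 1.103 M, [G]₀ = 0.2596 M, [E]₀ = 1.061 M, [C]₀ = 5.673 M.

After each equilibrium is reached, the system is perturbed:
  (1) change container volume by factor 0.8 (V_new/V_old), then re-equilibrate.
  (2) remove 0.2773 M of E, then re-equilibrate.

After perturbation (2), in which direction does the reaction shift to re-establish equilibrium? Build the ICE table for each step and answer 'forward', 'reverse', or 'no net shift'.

Direction: reverse

Q₀ = 202.3 vs Keq = 7.181 ⇒ Q>K, reverse
Step 1:
                   X          G          E          C
  init         1.103     0.2596      1.061      5.673
  Δ            0.255      0.255      0.255   -0.08501
  eq           1.358     0.5146      1.316      5.588
  solve Keq expr → x = -0.08501; check Q = 7.181
Then change container volume by factor 0.8 (V_new/V_old).
Step 2:
                   X          G          E          C
  init         1.698     0.6433      1.645      6.985
  Δ          -0.1902    -0.1902    -0.1902    0.06339
  eq           1.507     0.4531      1.455      7.048
  solve Keq expr → x = 0.06339; check Q = 7.181
Then remove 0.2773 M of E.
Step 3:
                   X          G          E          C
  init         1.507     0.4531      1.178      7.048
  Δ          0.05925    0.05925    0.05925   -0.01975
  eq           1.567     0.5124      1.237      7.029
  solve Keq expr → x = -0.01975; check Q = 7.181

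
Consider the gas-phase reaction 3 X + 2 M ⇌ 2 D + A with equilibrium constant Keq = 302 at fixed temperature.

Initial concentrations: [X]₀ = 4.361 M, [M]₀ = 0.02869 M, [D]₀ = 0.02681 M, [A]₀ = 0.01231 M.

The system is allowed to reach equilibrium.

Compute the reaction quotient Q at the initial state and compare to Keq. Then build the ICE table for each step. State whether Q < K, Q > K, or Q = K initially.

Q₀ = 1.2961e-04; Q < K (proceeds forward)

Q₀ = 1.2961e-04 vs Keq = 302 ⇒ Q<K, forward
Step 1:
                    X           M           D           A
  I             4.361     0.02869     0.02681     0.01231
  C          -0.04295    -0.02863     0.02863     0.01432
  E             4.318  5.8017e-05     0.05544     0.02663
  solve Keq expr → x = 0.01432; check Q = 302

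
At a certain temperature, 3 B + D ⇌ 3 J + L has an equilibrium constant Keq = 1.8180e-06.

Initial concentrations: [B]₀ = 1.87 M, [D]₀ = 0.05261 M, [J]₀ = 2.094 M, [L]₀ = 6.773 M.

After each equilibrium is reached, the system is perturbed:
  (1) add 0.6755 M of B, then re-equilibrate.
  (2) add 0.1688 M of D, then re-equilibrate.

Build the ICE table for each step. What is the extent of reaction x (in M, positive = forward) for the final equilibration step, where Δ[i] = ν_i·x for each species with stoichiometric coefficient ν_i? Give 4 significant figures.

x = 6.5132e-04 M

Q₀ = 180.8 vs Keq = 1.8180e-06 ⇒ Q>K, reverse
Step 1:
                    B           D           J           L
  I              1.87     0.05261       2.094       6.773
  C              2.07        0.69       -2.07       -0.69
  E              3.94      0.7427     0.02386       6.083
  solve Keq expr → x = -0.69; check Q = 1.8180e-06
Then add 0.6755 M of B.
Step 2:
                    B           D           J           L
  I             4.616      0.7427     0.02386       6.083
  C         -0.004046   -0.001349    0.004046    0.001349
  E             4.612      0.7413      0.0279       6.084
  solve Keq expr → x = 0.001349; check Q = 1.8180e-06
Then add 0.1688 M of D.
Step 3:
                    B           D           J           L
  I             4.612      0.9101      0.0279       6.084
  C         -0.001954 -6.5132e-04    0.001954  6.5132e-04
  E              4.61      0.9095     0.02986       6.085
  solve Keq expr → x = 6.5132e-04; check Q = 1.8180e-06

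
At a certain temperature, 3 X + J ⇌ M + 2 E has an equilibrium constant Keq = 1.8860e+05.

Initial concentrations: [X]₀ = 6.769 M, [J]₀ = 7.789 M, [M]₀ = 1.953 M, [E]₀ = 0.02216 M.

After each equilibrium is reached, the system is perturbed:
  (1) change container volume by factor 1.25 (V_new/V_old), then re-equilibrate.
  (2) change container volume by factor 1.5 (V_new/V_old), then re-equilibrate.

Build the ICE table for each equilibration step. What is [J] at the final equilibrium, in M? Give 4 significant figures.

Q₀ = 3.9700e-07 vs Keq = 1.8860e+05 ⇒ Q<K, forward
Step 1:
                    X           J           M           E
  Initial       6.769       7.789       1.953     0.02216
  Change       -6.726      -2.242       2.242       4.484
  Equil       0.04334       5.547       4.195       4.506
  solve Keq expr → x = 2.242; check Q = 1.8860e+05
Then change container volume by factor 1.25 (V_new/V_old).
Step 2:
                    X           J           M           E
  Initial     0.03467       4.438       3.356       3.605
  Change     0.002659  8.8643e-04 -8.8643e-04   -0.001773
  Equil       0.03733       4.439       3.355       3.603
  solve Keq expr → x = -8.8643e-04; check Q = 1.8860e+05
Then change container volume by factor 1.5 (V_new/V_old).
Step 3:
                    X           J           M           E
  Initial     0.02489       2.959       2.237       2.402
  Change     0.003574    0.001191   -0.001191   -0.002383
  Equil       0.02846        2.96       2.235         2.4
  solve Keq expr → x = -0.001191; check Q = 1.8860e+05

[J]_eq = 2.96 M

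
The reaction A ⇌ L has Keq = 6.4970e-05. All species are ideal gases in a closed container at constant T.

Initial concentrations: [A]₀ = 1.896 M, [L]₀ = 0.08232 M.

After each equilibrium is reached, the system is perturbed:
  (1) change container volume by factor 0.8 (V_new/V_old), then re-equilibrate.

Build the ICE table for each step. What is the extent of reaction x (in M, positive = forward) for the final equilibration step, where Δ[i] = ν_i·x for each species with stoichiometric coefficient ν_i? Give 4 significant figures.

x = 0 M

Q₀ = 0.04342 vs Keq = 6.4970e-05 ⇒ Q>K, reverse
Step 1:
                  A         L
  init        1.896   0.08232
  Δ         0.08219  -0.08219
  eq          1.978 1.2852e-04
  solve Keq expr → x = -0.08219; check Q = 6.4970e-05
Then change container volume by factor 0.8 (V_new/V_old).
Step 2:
                  A         L
  init        2.473 1.6065e-04
  Δ               0         0
  eq          2.473 1.6065e-04
  solve Keq expr → x = 0; check Q = 6.4970e-05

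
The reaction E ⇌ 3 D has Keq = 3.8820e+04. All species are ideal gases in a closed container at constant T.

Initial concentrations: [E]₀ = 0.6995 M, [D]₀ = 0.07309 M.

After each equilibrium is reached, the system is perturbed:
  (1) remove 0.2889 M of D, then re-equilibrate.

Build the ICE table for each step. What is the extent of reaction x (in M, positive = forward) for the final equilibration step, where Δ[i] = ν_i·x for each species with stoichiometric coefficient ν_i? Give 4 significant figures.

Q₀ = 5.5820e-04 vs Keq = 3.8820e+04 ⇒ Q<K, forward
Step 1:
                  E         D
  init       0.6995   0.07309
  Δ         -0.6992     2.098
  eq      2.6351e-04     2.171
  solve Keq expr → x = 0.6992; check Q = 3.8820e+04
Then remove 0.2889 M of D.
Step 2:
                  E         D
  init    2.6351e-04     1.882
  Δ       -9.1753e-05 2.7526e-04
  eq      1.7176e-04     1.882
  solve Keq expr → x = 9.1753e-05; check Q = 3.8820e+04

x = 9.1753e-05 M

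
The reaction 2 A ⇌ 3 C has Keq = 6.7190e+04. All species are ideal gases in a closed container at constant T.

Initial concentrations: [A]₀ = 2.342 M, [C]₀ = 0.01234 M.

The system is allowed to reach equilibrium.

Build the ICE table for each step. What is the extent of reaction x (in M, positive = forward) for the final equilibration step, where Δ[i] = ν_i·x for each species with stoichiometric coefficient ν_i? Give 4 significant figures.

Q₀ = 3.4259e-07 vs Keq = 6.7190e+04 ⇒ Q<K, forward
Step 1:
                   A          C
  I            2.342    0.01234
  C           -2.317      3.475
  E          0.02513      3.488
  solve Keq expr → x = 1.158; check Q = 6.7190e+04

x = 1.158 M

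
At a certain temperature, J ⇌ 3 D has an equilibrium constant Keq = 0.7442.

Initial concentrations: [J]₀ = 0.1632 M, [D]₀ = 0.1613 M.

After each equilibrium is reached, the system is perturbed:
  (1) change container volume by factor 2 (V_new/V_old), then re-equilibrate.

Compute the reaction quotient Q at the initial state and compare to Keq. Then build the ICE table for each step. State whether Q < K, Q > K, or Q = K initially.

Q₀ = 0.02571 vs Keq = 0.7442 ⇒ Q<K, forward
Step 1:
                    J           D
  Initial      0.1632      0.1613
  Change     -0.07876      0.2363
  Equil       0.08444      0.3976
  solve Keq expr → x = 0.07876; check Q = 0.7442
Then change container volume by factor 2 (V_new/V_old).
Step 2:
                    J           D
  Initial     0.04222      0.1988
  Change     -0.01941     0.05823
  Equil       0.02281       0.257
  solve Keq expr → x = 0.01941; check Q = 0.7442

Q₀ = 0.02571; Q < K (proceeds forward)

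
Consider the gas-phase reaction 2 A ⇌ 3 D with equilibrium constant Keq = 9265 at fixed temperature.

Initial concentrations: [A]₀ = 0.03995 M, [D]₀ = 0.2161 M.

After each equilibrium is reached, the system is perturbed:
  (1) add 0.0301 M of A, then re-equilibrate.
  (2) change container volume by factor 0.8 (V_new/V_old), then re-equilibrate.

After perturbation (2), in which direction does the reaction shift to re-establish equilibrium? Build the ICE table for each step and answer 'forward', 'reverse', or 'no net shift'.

Direction: reverse

Q₀ = 6.323 vs Keq = 9265 ⇒ Q<K, forward
Step 1:
                   A          D
  init       0.03995     0.2161
  Δ         -0.03846    0.05769
  eq        0.001488     0.2738
  solve Keq expr → x = 0.01923; check Q = 9265
Then add 0.0301 M of A.
Step 2:
                   A          D
  init       0.03159     0.2738
  Δ         -0.02972    0.04458
  eq        0.001866     0.3184
  solve Keq expr → x = 0.01486; check Q = 9265
Then change container volume by factor 0.8 (V_new/V_old).
Step 3:
                   A          D
  init      0.002333      0.398
  Δ       2.7136e-04 -4.0704e-04
  eq        0.002604     0.3976
  solve Keq expr → x = -1.3568e-04; check Q = 9265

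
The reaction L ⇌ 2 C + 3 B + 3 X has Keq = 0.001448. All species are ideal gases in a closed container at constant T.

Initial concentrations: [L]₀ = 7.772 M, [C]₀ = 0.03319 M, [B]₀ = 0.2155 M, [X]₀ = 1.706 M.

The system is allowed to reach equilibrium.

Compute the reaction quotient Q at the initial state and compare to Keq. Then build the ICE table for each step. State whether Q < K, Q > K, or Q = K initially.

Q₀ = 7.0430e-06; Q < K (proceeds forward)

Q₀ = 7.0430e-06 vs Keq = 0.001448 ⇒ Q<K, forward
Step 1:
                  L         C         B         X
  I           7.772   0.03319    0.2155     1.706
  C        -0.06258    0.1252    0.1877    0.1877
  E           7.709    0.1583    0.4032     1.894
  solve Keq expr → x = 0.06258; check Q = 0.001448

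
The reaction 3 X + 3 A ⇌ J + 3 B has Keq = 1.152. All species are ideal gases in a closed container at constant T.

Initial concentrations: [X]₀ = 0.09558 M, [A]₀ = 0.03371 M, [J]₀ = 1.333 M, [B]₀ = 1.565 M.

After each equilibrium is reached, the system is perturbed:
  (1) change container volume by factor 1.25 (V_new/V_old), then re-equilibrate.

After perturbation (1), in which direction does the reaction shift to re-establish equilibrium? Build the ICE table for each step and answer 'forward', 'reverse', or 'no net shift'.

Q₀ = 1.5276e+08 vs Keq = 1.152 ⇒ Q>K, reverse
Step 1:
                   X          A          J          B
  Initial    0.09558    0.03371      1.333      1.565
  Change      0.7996     0.7996    -0.2665    -0.7996
  Equil       0.8952     0.8333      1.066     0.7654
  solve Keq expr → x = -0.2665; check Q = 1.152
Then change container volume by factor 1.25 (V_new/V_old).
Step 2:
                   X          A          J          B
  Initial     0.7161     0.6666     0.8532     0.6123
  Change     0.03206    0.03206   -0.01069   -0.03206
  Equil       0.7482     0.6987     0.8425     0.5803
  solve Keq expr → x = -0.01069; check Q = 1.152

Direction: reverse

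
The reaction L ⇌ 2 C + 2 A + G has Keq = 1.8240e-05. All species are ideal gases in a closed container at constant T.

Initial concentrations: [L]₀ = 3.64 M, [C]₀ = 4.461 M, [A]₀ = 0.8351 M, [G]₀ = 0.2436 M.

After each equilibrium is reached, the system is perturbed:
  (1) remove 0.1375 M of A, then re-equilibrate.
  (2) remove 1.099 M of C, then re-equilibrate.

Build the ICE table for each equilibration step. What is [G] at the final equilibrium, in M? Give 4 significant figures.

Q₀ = 0.9288 vs Keq = 1.8240e-05 ⇒ Q>K, reverse
Step 1:
                   L          C          A          G
  Initial       3.64      4.461     0.8351     0.2436
  Change      0.2436    -0.4871    -0.4871    -0.2436
  Equil        3.884      3.974      0.348 3.7045e-05
  solve Keq expr → x = -0.2436; check Q = 1.8240e-05
Then remove 0.1375 M of A.
Step 2:
                   L          C          A          G
  Initial      3.884      3.974     0.2105 3.7045e-05
  Change  -6.4081e-05 1.2816e-04 1.2816e-04 6.4081e-05
  Equil        3.883      3.974     0.2106 1.0113e-04
  solve Keq expr → x = 6.4081e-05; check Q = 1.8240e-05
Then remove 1.099 M of C.
Step 3:
                   L          C          A          G
  Initial      3.883      2.875     0.2106 1.0113e-04
  Change  -9.1725e-05 1.8345e-04 1.8345e-04 9.1725e-05
  Equil        3.883      2.875     0.2108 1.9285e-04
  solve Keq expr → x = 9.1725e-05; check Q = 1.8240e-05

[G]_eq = 1.9285e-04 M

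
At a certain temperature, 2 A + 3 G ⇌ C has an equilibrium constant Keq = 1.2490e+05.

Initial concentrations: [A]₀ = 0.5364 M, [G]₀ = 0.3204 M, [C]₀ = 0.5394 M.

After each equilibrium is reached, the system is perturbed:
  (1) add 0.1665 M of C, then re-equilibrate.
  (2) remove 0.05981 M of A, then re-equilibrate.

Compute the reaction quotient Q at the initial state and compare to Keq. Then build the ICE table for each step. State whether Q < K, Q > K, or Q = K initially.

Q₀ = 57 vs Keq = 1.2490e+05 ⇒ Q<K, forward
Step 1:
                  A         G         C
  init       0.5364    0.3204    0.5394
  Δ         -0.1903   -0.2855   0.09517
  eq         0.3461   0.03488    0.6346
  solve Keq expr → x = 0.09517; check Q = 1.2490e+05
Then add 0.1665 M of C.
Step 2:
                  A         G         C
  init       0.3461   0.03488    0.8011
  Δ        0.001783  0.002674 -8.9132e-04
  eq         0.3478   0.03755    0.8002
  solve Keq expr → x = -8.9132e-04; check Q = 1.2490e+05
Then remove 0.05981 M of A.
Step 3:
                  A         G         C
  init        0.288   0.03755    0.8002
  Δ        0.003133    0.0047 -0.001567
  eq         0.2912   0.04225    0.7986
  solve Keq expr → x = -0.001567; check Q = 1.2490e+05

Q₀ = 57; Q < K (proceeds forward)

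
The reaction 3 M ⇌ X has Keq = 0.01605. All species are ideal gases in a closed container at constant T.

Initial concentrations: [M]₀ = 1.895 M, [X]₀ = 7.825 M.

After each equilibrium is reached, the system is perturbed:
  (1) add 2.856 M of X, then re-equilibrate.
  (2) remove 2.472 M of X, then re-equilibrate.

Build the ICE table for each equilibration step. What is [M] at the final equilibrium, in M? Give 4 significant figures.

Q₀ = 1.15 vs Keq = 0.01605 ⇒ Q>K, reverse
Step 1:
                  M         X
  I           1.895     7.825
  C           5.328    -1.776
  E           7.223     6.049
  solve Keq expr → x = -1.776; check Q = 0.01605
Then add 2.856 M of X.
Step 2:
                  M         X
  I           7.223     8.905
  C          0.9004   -0.3001
  E           8.124     8.605
  solve Keq expr → x = -0.3001; check Q = 0.01605
Then remove 2.472 M of X.
Step 3:
                  M         X
  I           8.124     6.133
  C         -0.7677    0.2559
  E           7.356     6.389
  solve Keq expr → x = 0.2559; check Q = 0.01605

[M]_eq = 7.356 M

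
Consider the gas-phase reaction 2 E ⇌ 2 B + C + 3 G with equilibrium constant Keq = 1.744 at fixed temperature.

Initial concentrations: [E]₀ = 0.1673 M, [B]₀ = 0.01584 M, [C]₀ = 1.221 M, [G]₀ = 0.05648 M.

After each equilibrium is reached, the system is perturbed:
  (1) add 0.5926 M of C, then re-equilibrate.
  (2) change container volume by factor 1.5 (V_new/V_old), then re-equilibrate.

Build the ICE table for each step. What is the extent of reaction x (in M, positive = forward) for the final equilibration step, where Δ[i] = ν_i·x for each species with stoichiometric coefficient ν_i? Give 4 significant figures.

Q₀ = 1.9721e-06 vs Keq = 1.744 ⇒ Q<K, forward
Step 1:
                   E          B          C          G
  I           0.1673    0.01584      1.221    0.05648
  C          -0.1469     0.1469    0.07344     0.2203
  E          0.02042     0.1627      1.294     0.2768
  solve Keq expr → x = 0.07344; check Q = 1.744
Then add 0.5926 M of C.
Step 2:
                   E          B          C          G
  I          0.02042     0.1627      1.887     0.2768
  C         0.003136  -0.003136  -0.001568  -0.004704
  E          0.02355     0.1596      1.885     0.2721
  solve Keq expr → x = -0.001568; check Q = 1.744
Then change container volume by factor 1.5 (V_new/V_old).
Step 3:
                   E          B          C          G
  I           0.0157     0.1064      1.257     0.1814
  C        -0.007511   0.007511   0.003756    0.01127
  E          0.00819     0.1139      1.261     0.1927
  solve Keq expr → x = 0.003756; check Q = 1.744

x = 0.003756 M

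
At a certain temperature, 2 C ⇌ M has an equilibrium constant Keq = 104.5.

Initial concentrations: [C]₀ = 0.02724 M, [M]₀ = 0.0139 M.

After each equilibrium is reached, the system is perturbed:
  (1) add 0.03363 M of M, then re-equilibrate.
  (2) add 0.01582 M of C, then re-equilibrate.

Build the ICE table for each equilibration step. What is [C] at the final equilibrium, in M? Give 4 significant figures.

Q₀ = 18.73 vs Keq = 104.5 ⇒ Q<K, forward
Step 1:
                  C         M
  init      0.02724    0.0139
  Δ        -0.01323  0.006614
  eq        0.01401   0.02051
  solve Keq expr → x = 0.006614; check Q = 104.5
Then add 0.03363 M of M.
Step 2:
                  C         M
  init      0.01401   0.05414
  Δ        0.007905 -0.003952
  eq        0.02192   0.05019
  solve Keq expr → x = -0.003952; check Q = 104.5
Then add 0.01582 M of C.
Step 3:
                  C         M
  init      0.03774   0.05019
  Δ        -0.01431  0.007155
  eq        0.02343   0.05735
  solve Keq expr → x = 0.007155; check Q = 104.5

[C]_eq = 0.02343 M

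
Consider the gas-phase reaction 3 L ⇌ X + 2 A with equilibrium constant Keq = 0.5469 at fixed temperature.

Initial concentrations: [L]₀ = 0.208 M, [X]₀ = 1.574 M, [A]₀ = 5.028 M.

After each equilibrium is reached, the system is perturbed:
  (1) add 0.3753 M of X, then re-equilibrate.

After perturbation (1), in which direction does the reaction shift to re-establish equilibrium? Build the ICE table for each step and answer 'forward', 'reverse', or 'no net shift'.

Q₀ = 4422 vs Keq = 0.5469 ⇒ Q>K, reverse
Step 1:
                    L           X           A
  I             0.208       1.574       5.028
  C             2.367     -0.7891      -1.578
  E             2.575      0.7849        3.45
  solve Keq expr → x = -0.7891; check Q = 0.5469
Then add 0.3753 M of X.
Step 2:
                    L           X           A
  I             2.575        1.16        3.45
  C            0.2159    -0.07197     -0.1439
  E             2.791       1.088       3.306
  solve Keq expr → x = -0.07197; check Q = 0.5469

Direction: reverse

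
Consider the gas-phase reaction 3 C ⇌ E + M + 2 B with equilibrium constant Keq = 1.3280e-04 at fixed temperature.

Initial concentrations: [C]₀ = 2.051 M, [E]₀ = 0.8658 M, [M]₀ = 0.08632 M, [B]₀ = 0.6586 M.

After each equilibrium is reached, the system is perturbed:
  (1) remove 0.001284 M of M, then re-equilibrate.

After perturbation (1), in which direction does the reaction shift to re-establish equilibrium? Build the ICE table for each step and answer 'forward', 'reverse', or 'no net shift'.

Direction: forward

Q₀ = 0.003757 vs Keq = 1.3280e-04 ⇒ Q>K, reverse
Step 1:
                    C           E           M           B
  init          2.051      0.8658     0.08632      0.6586
  Δ             0.235    -0.07832    -0.07832     -0.1566
  eq            2.286      0.7875    0.007996       0.502
  solve Keq expr → x = -0.07832; check Q = 1.3280e-04
Then remove 0.001284 M of M.
Step 2:
                    C           E           M           B
  init          2.286      0.7875    0.006712       0.502
  Δ         -0.003488    0.001163    0.001163    0.002325
  eq            2.282      0.7886    0.007874      0.5043
  solve Keq expr → x = 0.001163; check Q = 1.3280e-04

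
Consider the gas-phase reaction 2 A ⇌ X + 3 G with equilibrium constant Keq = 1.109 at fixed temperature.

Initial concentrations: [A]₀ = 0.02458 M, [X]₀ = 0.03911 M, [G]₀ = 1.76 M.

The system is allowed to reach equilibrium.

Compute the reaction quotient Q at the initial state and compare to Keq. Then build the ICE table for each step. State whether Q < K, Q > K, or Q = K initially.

Q₀ = 352.9; Q > K (proceeds reverse)

Q₀ = 352.9 vs Keq = 1.109 ⇒ Q>K, reverse
Step 1:
                   A          X          G
  init       0.02458    0.03911       1.76
  Δ          0.07347   -0.03674    -0.1102
  eq         0.09805   0.002374       1.65
  solve Keq expr → x = -0.03674; check Q = 1.109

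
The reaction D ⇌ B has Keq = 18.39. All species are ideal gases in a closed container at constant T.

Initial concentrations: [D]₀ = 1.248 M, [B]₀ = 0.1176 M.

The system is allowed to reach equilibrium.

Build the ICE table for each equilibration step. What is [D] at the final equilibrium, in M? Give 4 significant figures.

Q₀ = 0.09423 vs Keq = 18.39 ⇒ Q<K, forward
Step 1:
                  D         B
  I           1.248    0.1176
  C          -1.178     1.178
  E         0.07043     1.295
  solve Keq expr → x = 1.178; check Q = 18.39

[D]_eq = 0.07043 M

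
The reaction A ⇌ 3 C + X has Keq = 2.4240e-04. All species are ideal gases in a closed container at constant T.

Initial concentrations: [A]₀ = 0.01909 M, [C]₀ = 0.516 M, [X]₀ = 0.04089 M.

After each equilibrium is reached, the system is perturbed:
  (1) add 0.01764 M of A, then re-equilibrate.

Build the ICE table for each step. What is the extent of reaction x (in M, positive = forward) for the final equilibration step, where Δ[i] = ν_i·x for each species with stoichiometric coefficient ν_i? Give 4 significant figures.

x = 6.9132e-05 M

Q₀ = 0.2943 vs Keq = 2.4240e-04 ⇒ Q>K, reverse
Step 1:
                    A           C           X
  init        0.01909       0.516     0.04089
  Δ           0.04065      -0.122    -0.04065
  eq          0.05974       0.394  2.3670e-04
  solve Keq expr → x = -0.04065; check Q = 2.4240e-04
Then add 0.01764 M of A.
Step 2:
                    A           C           X
  init        0.07738       0.394  2.3670e-04
  Δ       -6.9132e-05  2.0740e-04  6.9132e-05
  eq          0.07731      0.3942  3.0583e-04
  solve Keq expr → x = 6.9132e-05; check Q = 2.4240e-04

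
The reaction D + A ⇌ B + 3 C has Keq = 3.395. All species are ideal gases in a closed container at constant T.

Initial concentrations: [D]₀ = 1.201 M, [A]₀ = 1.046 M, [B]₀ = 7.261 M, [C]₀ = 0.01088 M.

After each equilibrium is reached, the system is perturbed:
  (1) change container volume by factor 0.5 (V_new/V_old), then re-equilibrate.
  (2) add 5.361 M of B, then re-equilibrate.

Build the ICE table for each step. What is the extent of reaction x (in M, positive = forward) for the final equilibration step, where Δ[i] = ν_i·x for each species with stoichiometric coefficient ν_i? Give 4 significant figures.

x = -0.02802 M

Q₀ = 7.4440e-06 vs Keq = 3.395 ⇒ Q<K, forward
Step 1:
                    D           A           B           C
  I             1.201       1.046       7.261     0.01088
  C           -0.2328     -0.2328      0.2328      0.6983
  E            0.9682      0.8132       7.494      0.7092
  solve Keq expr → x = 0.2328; check Q = 3.395
Then change container volume by factor 0.5 (V_new/V_old).
Step 2:
                    D           A           B           C
  I             1.936       1.626       14.99       1.418
  C            0.1565      0.1565     -0.1565     -0.4696
  E             2.093       1.783       14.83      0.9488
  solve Keq expr → x = -0.1565; check Q = 3.395
Then add 5.361 M of B.
Step 3:
                    D           A           B           C
  I             2.093       1.783       20.19      0.9488
  C           0.02802     0.02802    -0.02802    -0.08406
  E             2.121       1.811       20.16      0.8648
  solve Keq expr → x = -0.02802; check Q = 3.395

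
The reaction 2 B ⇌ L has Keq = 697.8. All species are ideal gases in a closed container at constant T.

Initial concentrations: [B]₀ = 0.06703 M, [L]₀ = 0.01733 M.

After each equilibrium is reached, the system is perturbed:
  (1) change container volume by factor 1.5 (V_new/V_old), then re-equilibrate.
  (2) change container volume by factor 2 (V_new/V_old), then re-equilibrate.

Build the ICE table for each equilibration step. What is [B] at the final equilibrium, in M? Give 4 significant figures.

[B]_eq = 0.004583 M

Q₀ = 3.857 vs Keq = 697.8 ⇒ Q<K, forward
Step 1:
                    B           L
  Initial     0.06703     0.01733
  Change     -0.05884     0.02942
  Equil      0.008185     0.04675
  solve Keq expr → x = 0.02942; check Q = 697.8
Then change container volume by factor 1.5 (V_new/V_old).
Step 2:
                    B           L
  Initial    0.005457     0.03117
  Change     0.001164 -5.8186e-04
  Equil      0.006621     0.03059
  solve Keq expr → x = -5.8186e-04; check Q = 697.8
Then change container volume by factor 2 (V_new/V_old).
Step 3:
                    B           L
  Initial     0.00331     0.01529
  Change     0.001273 -6.3637e-04
  Equil      0.004583     0.01466
  solve Keq expr → x = -6.3637e-04; check Q = 697.8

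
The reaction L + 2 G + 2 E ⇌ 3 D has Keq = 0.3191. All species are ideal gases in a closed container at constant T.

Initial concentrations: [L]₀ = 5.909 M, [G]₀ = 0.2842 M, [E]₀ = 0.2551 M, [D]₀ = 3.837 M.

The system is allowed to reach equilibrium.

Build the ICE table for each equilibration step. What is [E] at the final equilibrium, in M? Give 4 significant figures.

Q₀ = 1819 vs Keq = 0.3191 ⇒ Q>K, reverse
Step 1:
                    L           G           E           D
  init          5.909      0.2842      0.2551       3.837
  Δ            0.5864       1.173       1.173      -1.759
  eq            6.495       1.457       1.428       2.078
  solve Keq expr → x = -0.5864; check Q = 0.3191

[E]_eq = 1.428 M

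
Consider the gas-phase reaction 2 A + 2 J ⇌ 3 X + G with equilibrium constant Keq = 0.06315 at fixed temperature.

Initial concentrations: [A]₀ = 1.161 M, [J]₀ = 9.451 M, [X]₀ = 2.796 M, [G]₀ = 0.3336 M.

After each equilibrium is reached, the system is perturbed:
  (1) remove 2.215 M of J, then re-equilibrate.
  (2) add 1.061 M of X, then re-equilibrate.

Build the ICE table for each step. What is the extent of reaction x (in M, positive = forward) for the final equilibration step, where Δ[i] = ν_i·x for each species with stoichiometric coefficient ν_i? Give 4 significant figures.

x = -0.09797 M

Q₀ = 0.06056 vs Keq = 0.06315 ⇒ Q<K, forward
Step 1:
                   A          J          X          G
  init         1.161      9.451      2.796     0.3336
  Δ        -0.008301  -0.008301    0.01245   0.004151
  eq           1.153      9.443      2.808     0.3378
  solve Keq expr → x = 0.004151; check Q = 0.06315
Then remove 2.215 M of J.
Step 2:
                   A          J          X          G
  init         1.153      7.228      2.808     0.3378
  Δ            0.103      0.103    -0.1545    -0.0515
  eq           1.256      7.331      2.654     0.2863
  solve Keq expr → x = -0.0515; check Q = 0.06315
Then add 1.061 M of X.
Step 3:
                   A          J          X          G
  init         1.256      7.331      3.715     0.2863
  Δ           0.1959     0.1959    -0.2939   -0.09797
  eq           1.452      7.527      3.421     0.1883
  solve Keq expr → x = -0.09797; check Q = 0.06315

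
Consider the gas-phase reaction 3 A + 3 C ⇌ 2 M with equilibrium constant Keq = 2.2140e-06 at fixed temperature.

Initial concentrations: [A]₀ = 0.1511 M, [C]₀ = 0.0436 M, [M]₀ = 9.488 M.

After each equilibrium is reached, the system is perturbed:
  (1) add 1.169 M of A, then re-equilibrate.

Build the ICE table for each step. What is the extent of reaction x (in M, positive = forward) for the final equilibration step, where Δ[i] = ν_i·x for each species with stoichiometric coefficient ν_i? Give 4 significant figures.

Q₀ = 3.1484e+08 vs Keq = 2.2140e-06 ⇒ Q>K, reverse
Step 1:
                   A          C          M
  I           0.1511     0.0436      9.488
  C             11.1       11.1       -7.4
  E            11.25      11.14      2.088
  solve Keq expr → x = -3.7; check Q = 2.2140e-06
Then add 1.169 M of A.
Step 2:
                   A          C          M
  I            12.42      11.14      2.088
  C          -0.2625    -0.2625      0.175
  E            12.16      10.88      2.264
  solve Keq expr → x = 0.08751; check Q = 2.2140e-06

x = 0.08751 M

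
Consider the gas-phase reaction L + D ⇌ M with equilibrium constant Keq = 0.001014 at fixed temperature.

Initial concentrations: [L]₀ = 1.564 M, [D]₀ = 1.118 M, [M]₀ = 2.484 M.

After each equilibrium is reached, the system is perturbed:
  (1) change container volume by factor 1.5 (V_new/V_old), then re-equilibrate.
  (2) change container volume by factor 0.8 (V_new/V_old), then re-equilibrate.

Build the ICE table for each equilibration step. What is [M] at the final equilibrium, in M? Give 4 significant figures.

Q₀ = 1.421 vs Keq = 0.001014 ⇒ Q>K, reverse
Step 1:
                   L          D          M
  I            1.564      1.118      2.484
  C            2.469      2.469     -2.469
  E            4.033      3.587    0.01467
  solve Keq expr → x = -2.469; check Q = 0.001014
Then change container volume by factor 1.5 (V_new/V_old).
Step 2:
                   L          D          M
  I            2.689      2.392   0.009781
  C         0.003244   0.003244  -0.003244
  E            2.692      2.395   0.006537
  solve Keq expr → x = -0.003244; check Q = 0.001014
Then change container volume by factor 0.8 (V_new/V_old).
Step 3:
                   L          D          M
  I            3.365      2.993   0.008172
  C         -0.00203   -0.00203    0.00203
  E            3.363      2.991     0.0102
  solve Keq expr → x = 0.00203; check Q = 0.001014

[M]_eq = 0.0102 M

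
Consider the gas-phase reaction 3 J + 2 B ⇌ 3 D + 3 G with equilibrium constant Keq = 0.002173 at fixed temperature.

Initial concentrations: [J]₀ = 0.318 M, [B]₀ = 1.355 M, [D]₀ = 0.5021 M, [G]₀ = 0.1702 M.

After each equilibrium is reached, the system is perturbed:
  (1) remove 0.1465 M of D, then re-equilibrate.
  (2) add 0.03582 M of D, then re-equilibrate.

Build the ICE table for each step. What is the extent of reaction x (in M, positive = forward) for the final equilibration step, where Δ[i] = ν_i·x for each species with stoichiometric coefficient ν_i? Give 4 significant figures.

x = -0.002648 M

Q₀ = 0.01057 vs Keq = 0.002173 ⇒ Q>K, reverse
Step 1:
                    J           B           D           G
  I             0.318       1.355      0.5021      0.1702
  C           0.04344     0.02896    -0.04344    -0.04344
  E            0.3614       1.384      0.4587      0.1268
  solve Keq expr → x = -0.01448; check Q = 0.002173
Then remove 0.1465 M of D.
Step 2:
                    J           B           D           G
  I            0.3614       1.384      0.3122      0.1268
  C          -0.02876    -0.01917     0.02876     0.02876
  E            0.3327       1.365      0.3409      0.1555
  solve Keq expr → x = 0.009586; check Q = 0.002173
Then add 0.03582 M of D.
Step 3:
                    J           B           D           G
  I            0.3327       1.365      0.3767      0.1555
  C          0.007943    0.005295   -0.007943   -0.007943
  E            0.3406        1.37      0.3688      0.1476
  solve Keq expr → x = -0.002648; check Q = 0.002173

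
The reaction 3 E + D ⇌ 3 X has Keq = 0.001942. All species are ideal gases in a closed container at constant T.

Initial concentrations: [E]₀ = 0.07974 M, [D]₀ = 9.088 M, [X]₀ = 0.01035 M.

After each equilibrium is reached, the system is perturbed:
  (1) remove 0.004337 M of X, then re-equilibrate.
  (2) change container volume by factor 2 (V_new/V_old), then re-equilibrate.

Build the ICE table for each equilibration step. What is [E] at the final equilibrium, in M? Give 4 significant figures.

Q₀ = 2.4062e-04 vs Keq = 0.001942 ⇒ Q<K, forward
Step 1:
                    E           D           X
  I           0.07974       9.088     0.01035
  C         -0.008259   -0.002753    0.008259
  E           0.07148       9.085     0.01861
  solve Keq expr → x = 0.002753; check Q = 0.001942
Then remove 0.004337 M of X.
Step 2:
                    E           D           X
  I           0.07148       9.085     0.01427
  C         -0.003441   -0.001147    0.003441
  E           0.06804       9.084     0.01771
  solve Keq expr → x = 0.001147; check Q = 0.001942
Then change container volume by factor 2 (V_new/V_old).
Step 3:
                    E           D           X
  I           0.03402       4.542    0.008856
  C          0.001514  5.0465e-04   -0.001514
  E           0.03553       4.543    0.007342
  solve Keq expr → x = -5.0465e-04; check Q = 0.001942

[E]_eq = 0.03553 M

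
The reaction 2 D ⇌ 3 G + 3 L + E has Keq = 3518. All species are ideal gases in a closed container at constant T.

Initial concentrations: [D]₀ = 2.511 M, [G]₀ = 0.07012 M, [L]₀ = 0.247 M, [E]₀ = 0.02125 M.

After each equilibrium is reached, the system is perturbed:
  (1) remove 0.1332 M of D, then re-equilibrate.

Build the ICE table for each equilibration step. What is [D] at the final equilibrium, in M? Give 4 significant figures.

Q₀ = 1.7510e-08 vs Keq = 3518 ⇒ Q<K, forward
Step 1:
                   D          G          L          E
  Initial      2.511    0.07012      0.247    0.02125
  Change      -1.987       2.98       2.98     0.9933
  Equil       0.5244       3.05      3.227      1.015
  solve Keq expr → x = 0.9933; check Q = 3518
Then remove 0.1332 M of D.
Step 2:
                   D          G          L          E
  Initial     0.3912       3.05      3.227      1.015
  Change     0.07223    -0.1083    -0.1083   -0.03612
  Equil       0.4634      2.942      3.119     0.9784
  solve Keq expr → x = -0.03612; check Q = 3518

[D]_eq = 0.4634 M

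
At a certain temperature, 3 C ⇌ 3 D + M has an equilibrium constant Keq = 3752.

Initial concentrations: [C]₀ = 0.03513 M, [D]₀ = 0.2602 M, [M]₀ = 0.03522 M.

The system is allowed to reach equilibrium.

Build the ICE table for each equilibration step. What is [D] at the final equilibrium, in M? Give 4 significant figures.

Q₀ = 14.31 vs Keq = 3752 ⇒ Q<K, forward
Step 1:
                  C         D         M
  Initial   0.03513    0.2602   0.03522
  Change   -0.02853   0.02853  0.009511
  Equil    0.006596    0.2887   0.04473
  solve Keq expr → x = 0.009511; check Q = 3752

[D]_eq = 0.2887 M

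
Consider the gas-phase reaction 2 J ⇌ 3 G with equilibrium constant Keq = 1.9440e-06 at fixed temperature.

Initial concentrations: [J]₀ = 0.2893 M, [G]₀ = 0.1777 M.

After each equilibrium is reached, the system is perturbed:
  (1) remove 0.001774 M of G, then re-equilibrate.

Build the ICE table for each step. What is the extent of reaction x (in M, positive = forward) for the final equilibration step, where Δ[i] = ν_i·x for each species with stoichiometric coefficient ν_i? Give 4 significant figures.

Q₀ = 0.06704 vs Keq = 1.9440e-06 ⇒ Q>K, reverse
Step 1:
                   J          G
  I           0.2893     0.1777
  C           0.1139    -0.1709
  E           0.4032   0.006812
  solve Keq expr → x = -0.05696; check Q = 1.9440e-06
Then remove 0.001774 M of G.
Step 2:
                   J          G
  I           0.4032   0.005038
  C        -0.001174   0.001761
  E           0.4021   0.006799
  solve Keq expr → x = 5.8692e-04; check Q = 1.9440e-06

x = 5.8692e-04 M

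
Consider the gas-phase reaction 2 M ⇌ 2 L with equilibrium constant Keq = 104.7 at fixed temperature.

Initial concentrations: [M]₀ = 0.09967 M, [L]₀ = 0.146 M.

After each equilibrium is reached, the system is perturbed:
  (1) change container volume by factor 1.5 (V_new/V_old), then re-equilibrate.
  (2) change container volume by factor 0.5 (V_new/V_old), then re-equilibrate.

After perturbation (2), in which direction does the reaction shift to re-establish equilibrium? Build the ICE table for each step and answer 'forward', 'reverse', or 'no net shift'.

Q₀ = 2.146 vs Keq = 104.7 ⇒ Q<K, forward
Step 1:
                    M           L
  I           0.09967       0.146
  C           -0.0778      0.0778
  E           0.02187      0.2238
  solve Keq expr → x = 0.0389; check Q = 104.7
Then change container volume by factor 1.5 (V_new/V_old).
Step 2:
                    M           L
  I           0.01458      0.1492
  C                 0           0
  E           0.01458      0.1492
  solve Keq expr → x = 0; check Q = 104.7
Then change container volume by factor 0.5 (V_new/V_old).
Step 3:
                    M           L
  I           0.02916      0.2984
  C                 0           0
  E           0.02916      0.2984
  solve Keq expr → x = 0; check Q = 104.7

Direction: no net shift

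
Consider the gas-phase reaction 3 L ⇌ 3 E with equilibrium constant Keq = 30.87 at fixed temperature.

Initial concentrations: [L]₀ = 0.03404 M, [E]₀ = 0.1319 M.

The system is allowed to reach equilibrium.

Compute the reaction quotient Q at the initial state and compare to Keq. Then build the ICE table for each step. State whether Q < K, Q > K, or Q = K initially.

Q₀ = 58.18 vs Keq = 30.87 ⇒ Q>K, reverse
Step 1:
                  L         E
  Initial   0.03404    0.1319
  Change   0.006071 -0.006071
  Equil     0.04011    0.1258
  solve Keq expr → x = -0.002024; check Q = 30.87

Q₀ = 58.18; Q > K (proceeds reverse)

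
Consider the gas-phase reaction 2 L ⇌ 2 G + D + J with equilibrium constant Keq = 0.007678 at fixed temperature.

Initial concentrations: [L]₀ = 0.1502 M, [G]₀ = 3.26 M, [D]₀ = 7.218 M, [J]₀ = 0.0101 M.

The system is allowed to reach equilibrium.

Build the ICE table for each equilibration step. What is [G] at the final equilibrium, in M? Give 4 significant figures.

Q₀ = 34.34 vs Keq = 0.007678 ⇒ Q>K, reverse
Step 1:
                   L          G          D          J
  init        0.1502       3.26      7.218     0.0101
  Δ          0.02019   -0.02019    -0.0101    -0.0101
  eq          0.1704       3.24      7.208 2.9465e-06
  solve Keq expr → x = -0.0101; check Q = 0.007678

[G]_eq = 3.24 M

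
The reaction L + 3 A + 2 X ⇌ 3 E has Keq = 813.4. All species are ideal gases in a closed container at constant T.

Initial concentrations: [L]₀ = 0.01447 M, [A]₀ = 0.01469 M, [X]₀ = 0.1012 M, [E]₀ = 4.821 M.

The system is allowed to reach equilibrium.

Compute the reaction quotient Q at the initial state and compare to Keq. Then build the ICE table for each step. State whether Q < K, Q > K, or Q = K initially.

Q₀ = 2.3852e+11; Q > K (proceeds reverse)

Q₀ = 2.3852e+11 vs Keq = 813.4 ⇒ Q>K, reverse
Step 1:
                  L         A         X         E
  init      0.01447   0.01469    0.1012     4.821
  Δ          0.2784    0.8352    0.5568   -0.8352
  eq         0.2929    0.8499     0.658     3.986
  solve Keq expr → x = -0.2784; check Q = 813.4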